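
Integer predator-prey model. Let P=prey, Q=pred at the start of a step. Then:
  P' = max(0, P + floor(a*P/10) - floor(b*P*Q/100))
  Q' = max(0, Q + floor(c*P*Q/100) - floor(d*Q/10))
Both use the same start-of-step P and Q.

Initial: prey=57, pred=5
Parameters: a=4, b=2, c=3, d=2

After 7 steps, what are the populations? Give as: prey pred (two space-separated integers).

Step 1: prey: 57+22-5=74; pred: 5+8-1=12
Step 2: prey: 74+29-17=86; pred: 12+26-2=36
Step 3: prey: 86+34-61=59; pred: 36+92-7=121
Step 4: prey: 59+23-142=0; pred: 121+214-24=311
Step 5: prey: 0+0-0=0; pred: 311+0-62=249
Step 6: prey: 0+0-0=0; pred: 249+0-49=200
Step 7: prey: 0+0-0=0; pred: 200+0-40=160

Answer: 0 160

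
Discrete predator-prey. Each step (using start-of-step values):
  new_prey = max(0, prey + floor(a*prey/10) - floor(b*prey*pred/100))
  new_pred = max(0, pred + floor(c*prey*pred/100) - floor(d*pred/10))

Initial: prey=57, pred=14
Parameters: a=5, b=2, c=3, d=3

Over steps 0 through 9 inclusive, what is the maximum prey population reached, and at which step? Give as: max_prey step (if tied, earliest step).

Answer: 70 1

Derivation:
Step 1: prey: 57+28-15=70; pred: 14+23-4=33
Step 2: prey: 70+35-46=59; pred: 33+69-9=93
Step 3: prey: 59+29-109=0; pred: 93+164-27=230
Step 4: prey: 0+0-0=0; pred: 230+0-69=161
Step 5: prey: 0+0-0=0; pred: 161+0-48=113
Step 6: prey: 0+0-0=0; pred: 113+0-33=80
Step 7: prey: 0+0-0=0; pred: 80+0-24=56
Step 8: prey: 0+0-0=0; pred: 56+0-16=40
Step 9: prey: 0+0-0=0; pred: 40+0-12=28
Max prey = 70 at step 1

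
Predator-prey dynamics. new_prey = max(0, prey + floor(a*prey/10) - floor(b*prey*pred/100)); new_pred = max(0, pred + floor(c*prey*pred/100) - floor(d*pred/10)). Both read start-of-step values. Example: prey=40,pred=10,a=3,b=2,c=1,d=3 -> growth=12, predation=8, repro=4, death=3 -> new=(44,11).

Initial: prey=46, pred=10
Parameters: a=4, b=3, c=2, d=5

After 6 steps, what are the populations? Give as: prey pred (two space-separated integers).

Step 1: prey: 46+18-13=51; pred: 10+9-5=14
Step 2: prey: 51+20-21=50; pred: 14+14-7=21
Step 3: prey: 50+20-31=39; pred: 21+21-10=32
Step 4: prey: 39+15-37=17; pred: 32+24-16=40
Step 5: prey: 17+6-20=3; pred: 40+13-20=33
Step 6: prey: 3+1-2=2; pred: 33+1-16=18

Answer: 2 18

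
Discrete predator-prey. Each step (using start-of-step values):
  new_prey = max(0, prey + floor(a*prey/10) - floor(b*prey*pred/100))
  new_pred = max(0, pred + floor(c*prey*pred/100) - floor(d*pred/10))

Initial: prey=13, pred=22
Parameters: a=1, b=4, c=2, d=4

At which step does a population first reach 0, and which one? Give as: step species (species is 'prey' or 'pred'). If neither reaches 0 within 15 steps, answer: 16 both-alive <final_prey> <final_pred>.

Answer: 16 both-alive 1 2

Derivation:
Step 1: prey: 13+1-11=3; pred: 22+5-8=19
Step 2: prey: 3+0-2=1; pred: 19+1-7=13
Step 3: prey: 1+0-0=1; pred: 13+0-5=8
Step 4: prey: 1+0-0=1; pred: 8+0-3=5
Step 5: prey: 1+0-0=1; pred: 5+0-2=3
Step 6: prey: 1+0-0=1; pred: 3+0-1=2
Step 7: prey: 1+0-0=1; pred: 2+0-0=2
Steps 8-15: state stable at prey=1, pred=2 (no change)
No extinction within 15 steps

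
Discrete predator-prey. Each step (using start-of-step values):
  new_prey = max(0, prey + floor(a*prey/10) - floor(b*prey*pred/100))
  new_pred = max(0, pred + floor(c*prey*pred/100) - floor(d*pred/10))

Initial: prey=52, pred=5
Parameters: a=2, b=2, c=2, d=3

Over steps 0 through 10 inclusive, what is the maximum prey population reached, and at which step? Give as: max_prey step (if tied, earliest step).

Answer: 58 2

Derivation:
Step 1: prey: 52+10-5=57; pred: 5+5-1=9
Step 2: prey: 57+11-10=58; pred: 9+10-2=17
Step 3: prey: 58+11-19=50; pred: 17+19-5=31
Step 4: prey: 50+10-31=29; pred: 31+31-9=53
Step 5: prey: 29+5-30=4; pred: 53+30-15=68
Step 6: prey: 4+0-5=0; pred: 68+5-20=53
Step 7: prey: 0+0-0=0; pred: 53+0-15=38
Step 8: prey: 0+0-0=0; pred: 38+0-11=27
Step 9: prey: 0+0-0=0; pred: 27+0-8=19
Step 10: prey: 0+0-0=0; pred: 19+0-5=14
Max prey = 58 at step 2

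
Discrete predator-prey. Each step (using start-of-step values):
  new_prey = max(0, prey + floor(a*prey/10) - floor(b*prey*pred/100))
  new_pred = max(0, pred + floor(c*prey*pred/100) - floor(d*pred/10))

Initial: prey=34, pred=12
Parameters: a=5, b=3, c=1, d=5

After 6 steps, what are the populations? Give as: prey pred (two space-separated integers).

Answer: 116 14

Derivation:
Step 1: prey: 34+17-12=39; pred: 12+4-6=10
Step 2: prey: 39+19-11=47; pred: 10+3-5=8
Step 3: prey: 47+23-11=59; pred: 8+3-4=7
Step 4: prey: 59+29-12=76; pred: 7+4-3=8
Step 5: prey: 76+38-18=96; pred: 8+6-4=10
Step 6: prey: 96+48-28=116; pred: 10+9-5=14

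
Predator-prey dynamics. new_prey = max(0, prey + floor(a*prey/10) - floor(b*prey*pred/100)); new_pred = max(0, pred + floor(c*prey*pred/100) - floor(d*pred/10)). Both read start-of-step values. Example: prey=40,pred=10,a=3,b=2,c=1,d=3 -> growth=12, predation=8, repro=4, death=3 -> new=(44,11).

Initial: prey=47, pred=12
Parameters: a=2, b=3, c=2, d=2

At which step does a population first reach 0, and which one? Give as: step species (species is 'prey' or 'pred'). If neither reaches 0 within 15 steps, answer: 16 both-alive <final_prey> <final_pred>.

Step 1: prey: 47+9-16=40; pred: 12+11-2=21
Step 2: prey: 40+8-25=23; pred: 21+16-4=33
Step 3: prey: 23+4-22=5; pred: 33+15-6=42
Step 4: prey: 5+1-6=0; pred: 42+4-8=38
First extinction: prey at step 4

Answer: 4 prey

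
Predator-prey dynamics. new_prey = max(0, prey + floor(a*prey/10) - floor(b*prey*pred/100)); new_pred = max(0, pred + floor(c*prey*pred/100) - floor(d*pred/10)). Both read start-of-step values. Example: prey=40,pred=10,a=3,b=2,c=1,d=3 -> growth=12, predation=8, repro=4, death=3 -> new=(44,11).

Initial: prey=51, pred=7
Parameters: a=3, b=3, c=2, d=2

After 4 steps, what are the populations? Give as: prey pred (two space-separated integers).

Answer: 0 61

Derivation:
Step 1: prey: 51+15-10=56; pred: 7+7-1=13
Step 2: prey: 56+16-21=51; pred: 13+14-2=25
Step 3: prey: 51+15-38=28; pred: 25+25-5=45
Step 4: prey: 28+8-37=0; pred: 45+25-9=61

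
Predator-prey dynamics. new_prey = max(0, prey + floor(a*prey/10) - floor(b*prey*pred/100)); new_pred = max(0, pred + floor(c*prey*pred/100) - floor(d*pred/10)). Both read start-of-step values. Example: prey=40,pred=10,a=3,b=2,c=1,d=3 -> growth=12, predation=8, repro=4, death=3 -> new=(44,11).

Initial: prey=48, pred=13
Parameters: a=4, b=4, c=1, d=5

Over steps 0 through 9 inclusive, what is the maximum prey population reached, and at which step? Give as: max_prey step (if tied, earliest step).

Step 1: prey: 48+19-24=43; pred: 13+6-6=13
Step 2: prey: 43+17-22=38; pred: 13+5-6=12
Step 3: prey: 38+15-18=35; pred: 12+4-6=10
Step 4: prey: 35+14-14=35; pred: 10+3-5=8
Step 5: prey: 35+14-11=38; pred: 8+2-4=6
Step 6: prey: 38+15-9=44; pred: 6+2-3=5
Step 7: prey: 44+17-8=53; pred: 5+2-2=5
Step 8: prey: 53+21-10=64; pred: 5+2-2=5
Step 9: prey: 64+25-12=77; pred: 5+3-2=6
Max prey = 77 at step 9

Answer: 77 9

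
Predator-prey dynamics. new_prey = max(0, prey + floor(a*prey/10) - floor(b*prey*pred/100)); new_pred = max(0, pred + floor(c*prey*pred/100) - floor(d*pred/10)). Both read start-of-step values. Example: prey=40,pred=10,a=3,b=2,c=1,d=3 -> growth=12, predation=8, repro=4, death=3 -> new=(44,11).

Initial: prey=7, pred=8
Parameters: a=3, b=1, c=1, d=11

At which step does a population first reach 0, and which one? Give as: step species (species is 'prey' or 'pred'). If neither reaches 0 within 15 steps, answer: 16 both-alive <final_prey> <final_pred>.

Answer: 1 pred

Derivation:
Step 1: prey: 7+2-0=9; pred: 8+0-8=0
First extinction: pred at step 1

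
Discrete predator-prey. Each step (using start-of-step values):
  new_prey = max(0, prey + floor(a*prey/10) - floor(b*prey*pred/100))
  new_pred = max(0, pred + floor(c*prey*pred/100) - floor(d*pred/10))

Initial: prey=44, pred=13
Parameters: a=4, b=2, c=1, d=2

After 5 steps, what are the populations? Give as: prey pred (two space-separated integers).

Step 1: prey: 44+17-11=50; pred: 13+5-2=16
Step 2: prey: 50+20-16=54; pred: 16+8-3=21
Step 3: prey: 54+21-22=53; pred: 21+11-4=28
Step 4: prey: 53+21-29=45; pred: 28+14-5=37
Step 5: prey: 45+18-33=30; pred: 37+16-7=46

Answer: 30 46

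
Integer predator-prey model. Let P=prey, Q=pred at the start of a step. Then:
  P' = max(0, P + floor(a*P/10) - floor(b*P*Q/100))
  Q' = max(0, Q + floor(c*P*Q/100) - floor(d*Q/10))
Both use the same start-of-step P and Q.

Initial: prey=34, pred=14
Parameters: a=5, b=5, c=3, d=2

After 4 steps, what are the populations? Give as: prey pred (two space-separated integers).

Step 1: prey: 34+17-23=28; pred: 14+14-2=26
Step 2: prey: 28+14-36=6; pred: 26+21-5=42
Step 3: prey: 6+3-12=0; pred: 42+7-8=41
Step 4: prey: 0+0-0=0; pred: 41+0-8=33

Answer: 0 33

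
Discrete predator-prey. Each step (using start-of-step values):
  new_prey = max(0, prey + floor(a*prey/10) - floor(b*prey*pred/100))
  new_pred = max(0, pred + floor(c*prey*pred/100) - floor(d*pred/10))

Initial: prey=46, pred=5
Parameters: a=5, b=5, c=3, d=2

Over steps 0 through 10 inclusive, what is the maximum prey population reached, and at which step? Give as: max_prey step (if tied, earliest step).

Step 1: prey: 46+23-11=58; pred: 5+6-1=10
Step 2: prey: 58+29-29=58; pred: 10+17-2=25
Step 3: prey: 58+29-72=15; pred: 25+43-5=63
Step 4: prey: 15+7-47=0; pred: 63+28-12=79
Step 5: prey: 0+0-0=0; pred: 79+0-15=64
Step 6: prey: 0+0-0=0; pred: 64+0-12=52
Step 7: prey: 0+0-0=0; pred: 52+0-10=42
Step 8: prey: 0+0-0=0; pred: 42+0-8=34
Step 9: prey: 0+0-0=0; pred: 34+0-6=28
Step 10: prey: 0+0-0=0; pred: 28+0-5=23
Max prey = 58 at step 1

Answer: 58 1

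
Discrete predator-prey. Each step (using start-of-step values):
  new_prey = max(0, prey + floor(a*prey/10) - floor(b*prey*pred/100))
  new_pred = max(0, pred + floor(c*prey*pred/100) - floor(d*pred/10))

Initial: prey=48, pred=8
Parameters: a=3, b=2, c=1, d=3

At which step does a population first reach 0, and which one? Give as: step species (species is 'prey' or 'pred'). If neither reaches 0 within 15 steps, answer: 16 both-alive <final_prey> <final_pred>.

Step 1: prey: 48+14-7=55; pred: 8+3-2=9
Step 2: prey: 55+16-9=62; pred: 9+4-2=11
Step 3: prey: 62+18-13=67; pred: 11+6-3=14
Step 4: prey: 67+20-18=69; pred: 14+9-4=19
Step 5: prey: 69+20-26=63; pred: 19+13-5=27
Step 6: prey: 63+18-34=47; pred: 27+17-8=36
Step 7: prey: 47+14-33=28; pred: 36+16-10=42
Step 8: prey: 28+8-23=13; pred: 42+11-12=41
Step 9: prey: 13+3-10=6; pred: 41+5-12=34
Step 10: prey: 6+1-4=3; pred: 34+2-10=26
Step 11: prey: 3+0-1=2; pred: 26+0-7=19
Step 12: prey: 2+0-0=2; pred: 19+0-5=14
Step 13: prey: 2+0-0=2; pred: 14+0-4=10
Step 14: prey: 2+0-0=2; pred: 10+0-3=7
Step 15: prey: 2+0-0=2; pred: 7+0-2=5
No extinction within 15 steps

Answer: 16 both-alive 2 5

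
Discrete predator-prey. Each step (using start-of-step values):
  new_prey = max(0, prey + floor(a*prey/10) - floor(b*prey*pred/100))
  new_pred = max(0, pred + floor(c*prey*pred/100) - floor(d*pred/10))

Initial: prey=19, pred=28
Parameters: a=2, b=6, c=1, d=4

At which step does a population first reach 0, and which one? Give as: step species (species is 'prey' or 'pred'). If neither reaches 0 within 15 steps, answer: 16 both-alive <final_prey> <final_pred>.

Step 1: prey: 19+3-31=0; pred: 28+5-11=22
First extinction: prey at step 1

Answer: 1 prey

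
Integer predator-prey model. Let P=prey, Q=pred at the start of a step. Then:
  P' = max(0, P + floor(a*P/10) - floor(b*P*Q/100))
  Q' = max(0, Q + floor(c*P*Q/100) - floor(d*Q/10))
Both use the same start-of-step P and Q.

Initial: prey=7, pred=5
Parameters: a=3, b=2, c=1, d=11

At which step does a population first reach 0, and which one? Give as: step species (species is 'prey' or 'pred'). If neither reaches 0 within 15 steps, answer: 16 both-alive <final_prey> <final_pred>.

Answer: 1 pred

Derivation:
Step 1: prey: 7+2-0=9; pred: 5+0-5=0
First extinction: pred at step 1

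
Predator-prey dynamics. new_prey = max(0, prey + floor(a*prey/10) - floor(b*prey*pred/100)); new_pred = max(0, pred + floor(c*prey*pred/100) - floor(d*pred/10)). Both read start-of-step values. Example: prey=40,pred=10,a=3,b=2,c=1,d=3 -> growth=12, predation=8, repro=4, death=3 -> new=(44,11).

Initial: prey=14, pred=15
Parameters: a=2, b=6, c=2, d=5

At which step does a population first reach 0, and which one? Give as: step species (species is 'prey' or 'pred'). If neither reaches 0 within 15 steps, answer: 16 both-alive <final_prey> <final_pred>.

Answer: 16 both-alive 2 1

Derivation:
Step 1: prey: 14+2-12=4; pred: 15+4-7=12
Step 2: prey: 4+0-2=2; pred: 12+0-6=6
Step 3: prey: 2+0-0=2; pred: 6+0-3=3
Step 4: prey: 2+0-0=2; pred: 3+0-1=2
Step 5: prey: 2+0-0=2; pred: 2+0-1=1
Step 6: prey: 2+0-0=2; pred: 1+0-0=1
Steps 7-15: state stable at prey=2, pred=1 (no change)
No extinction within 15 steps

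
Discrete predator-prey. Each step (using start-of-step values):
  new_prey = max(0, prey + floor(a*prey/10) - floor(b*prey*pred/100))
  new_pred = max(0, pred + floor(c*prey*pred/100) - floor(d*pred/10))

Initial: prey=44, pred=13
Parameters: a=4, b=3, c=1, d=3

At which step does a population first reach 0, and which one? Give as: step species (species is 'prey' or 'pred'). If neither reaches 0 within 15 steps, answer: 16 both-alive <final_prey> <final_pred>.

Step 1: prey: 44+17-17=44; pred: 13+5-3=15
Step 2: prey: 44+17-19=42; pred: 15+6-4=17
Step 3: prey: 42+16-21=37; pred: 17+7-5=19
Step 4: prey: 37+14-21=30; pred: 19+7-5=21
Step 5: prey: 30+12-18=24; pred: 21+6-6=21
Step 6: prey: 24+9-15=18; pred: 21+5-6=20
Step 7: prey: 18+7-10=15; pred: 20+3-6=17
Step 8: prey: 15+6-7=14; pred: 17+2-5=14
Step 9: prey: 14+5-5=14; pred: 14+1-4=11
Step 10: prey: 14+5-4=15; pred: 11+1-3=9
Step 11: prey: 15+6-4=17; pred: 9+1-2=8
Step 12: prey: 17+6-4=19; pred: 8+1-2=7
Step 13: prey: 19+7-3=23; pred: 7+1-2=6
Step 14: prey: 23+9-4=28; pred: 6+1-1=6
Step 15: prey: 28+11-5=34; pred: 6+1-1=6
No extinction within 15 steps

Answer: 16 both-alive 34 6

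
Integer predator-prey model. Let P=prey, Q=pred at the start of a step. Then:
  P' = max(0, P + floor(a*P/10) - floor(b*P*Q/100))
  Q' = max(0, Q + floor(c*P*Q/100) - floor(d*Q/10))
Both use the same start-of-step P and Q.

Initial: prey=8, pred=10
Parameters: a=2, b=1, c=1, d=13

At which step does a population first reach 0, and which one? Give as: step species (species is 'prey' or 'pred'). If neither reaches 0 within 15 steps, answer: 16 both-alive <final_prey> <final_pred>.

Step 1: prey: 8+1-0=9; pred: 10+0-13=0
First extinction: pred at step 1

Answer: 1 pred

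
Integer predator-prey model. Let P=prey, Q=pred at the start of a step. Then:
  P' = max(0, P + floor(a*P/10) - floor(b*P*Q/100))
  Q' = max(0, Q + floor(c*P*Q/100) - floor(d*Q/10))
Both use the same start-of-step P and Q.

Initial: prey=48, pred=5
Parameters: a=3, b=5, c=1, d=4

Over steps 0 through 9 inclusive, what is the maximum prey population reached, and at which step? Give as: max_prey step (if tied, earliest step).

Step 1: prey: 48+14-12=50; pred: 5+2-2=5
Step 2: prey: 50+15-12=53; pred: 5+2-2=5
Step 3: prey: 53+15-13=55; pred: 5+2-2=5
Step 4: prey: 55+16-13=58; pred: 5+2-2=5
Step 5: prey: 58+17-14=61; pred: 5+2-2=5
Step 6: prey: 61+18-15=64; pred: 5+3-2=6
Step 7: prey: 64+19-19=64; pred: 6+3-2=7
Step 8: prey: 64+19-22=61; pred: 7+4-2=9
Step 9: prey: 61+18-27=52; pred: 9+5-3=11
Max prey = 64 at step 6

Answer: 64 6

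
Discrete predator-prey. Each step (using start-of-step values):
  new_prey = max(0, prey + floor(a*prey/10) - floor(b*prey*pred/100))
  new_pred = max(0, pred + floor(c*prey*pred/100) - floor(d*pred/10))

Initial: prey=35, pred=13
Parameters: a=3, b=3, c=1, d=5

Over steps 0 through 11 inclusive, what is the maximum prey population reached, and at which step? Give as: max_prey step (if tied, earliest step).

Answer: 111 11

Derivation:
Step 1: prey: 35+10-13=32; pred: 13+4-6=11
Step 2: prey: 32+9-10=31; pred: 11+3-5=9
Step 3: prey: 31+9-8=32; pred: 9+2-4=7
Step 4: prey: 32+9-6=35; pred: 7+2-3=6
Step 5: prey: 35+10-6=39; pred: 6+2-3=5
Step 6: prey: 39+11-5=45; pred: 5+1-2=4
Step 7: prey: 45+13-5=53; pred: 4+1-2=3
Step 8: prey: 53+15-4=64; pred: 3+1-1=3
Step 9: prey: 64+19-5=78; pred: 3+1-1=3
Step 10: prey: 78+23-7=94; pred: 3+2-1=4
Step 11: prey: 94+28-11=111; pred: 4+3-2=5
Max prey = 111 at step 11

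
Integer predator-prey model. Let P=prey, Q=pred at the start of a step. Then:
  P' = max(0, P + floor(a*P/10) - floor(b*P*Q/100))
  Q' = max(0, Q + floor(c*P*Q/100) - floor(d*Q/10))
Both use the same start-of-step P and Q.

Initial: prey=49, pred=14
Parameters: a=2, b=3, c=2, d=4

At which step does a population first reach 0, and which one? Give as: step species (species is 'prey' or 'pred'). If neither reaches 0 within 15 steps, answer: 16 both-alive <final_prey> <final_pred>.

Answer: 16 both-alive 1 2

Derivation:
Step 1: prey: 49+9-20=38; pred: 14+13-5=22
Step 2: prey: 38+7-25=20; pred: 22+16-8=30
Step 3: prey: 20+4-18=6; pred: 30+12-12=30
Step 4: prey: 6+1-5=2; pred: 30+3-12=21
Step 5: prey: 2+0-1=1; pred: 21+0-8=13
Step 6: prey: 1+0-0=1; pred: 13+0-5=8
Step 7: prey: 1+0-0=1; pred: 8+0-3=5
Step 8: prey: 1+0-0=1; pred: 5+0-2=3
Step 9: prey: 1+0-0=1; pred: 3+0-1=2
Step 10: prey: 1+0-0=1; pred: 2+0-0=2
Steps 11-15: state stable at prey=1, pred=2 (no change)
No extinction within 15 steps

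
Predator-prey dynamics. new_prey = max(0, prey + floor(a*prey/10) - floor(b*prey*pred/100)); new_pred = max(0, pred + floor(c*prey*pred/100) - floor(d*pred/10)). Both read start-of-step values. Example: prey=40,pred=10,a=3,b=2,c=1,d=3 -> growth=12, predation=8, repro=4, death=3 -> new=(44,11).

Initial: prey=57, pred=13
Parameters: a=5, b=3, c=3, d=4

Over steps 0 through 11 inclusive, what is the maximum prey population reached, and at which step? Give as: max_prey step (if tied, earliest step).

Answer: 63 1

Derivation:
Step 1: prey: 57+28-22=63; pred: 13+22-5=30
Step 2: prey: 63+31-56=38; pred: 30+56-12=74
Step 3: prey: 38+19-84=0; pred: 74+84-29=129
Step 4: prey: 0+0-0=0; pred: 129+0-51=78
Step 5: prey: 0+0-0=0; pred: 78+0-31=47
Step 6: prey: 0+0-0=0; pred: 47+0-18=29
Step 7: prey: 0+0-0=0; pred: 29+0-11=18
Step 8: prey: 0+0-0=0; pred: 18+0-7=11
Step 9: prey: 0+0-0=0; pred: 11+0-4=7
Step 10: prey: 0+0-0=0; pred: 7+0-2=5
Step 11: prey: 0+0-0=0; pred: 5+0-2=3
Max prey = 63 at step 1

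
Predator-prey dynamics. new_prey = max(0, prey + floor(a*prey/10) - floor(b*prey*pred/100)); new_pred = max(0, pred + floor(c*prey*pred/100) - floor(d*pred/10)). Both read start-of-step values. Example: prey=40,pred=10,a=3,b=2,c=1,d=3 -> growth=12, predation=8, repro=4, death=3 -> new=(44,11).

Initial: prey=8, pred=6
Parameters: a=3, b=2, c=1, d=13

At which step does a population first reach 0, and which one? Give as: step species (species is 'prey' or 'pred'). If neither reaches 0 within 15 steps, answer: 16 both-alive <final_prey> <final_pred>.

Step 1: prey: 8+2-0=10; pred: 6+0-7=0
First extinction: pred at step 1

Answer: 1 pred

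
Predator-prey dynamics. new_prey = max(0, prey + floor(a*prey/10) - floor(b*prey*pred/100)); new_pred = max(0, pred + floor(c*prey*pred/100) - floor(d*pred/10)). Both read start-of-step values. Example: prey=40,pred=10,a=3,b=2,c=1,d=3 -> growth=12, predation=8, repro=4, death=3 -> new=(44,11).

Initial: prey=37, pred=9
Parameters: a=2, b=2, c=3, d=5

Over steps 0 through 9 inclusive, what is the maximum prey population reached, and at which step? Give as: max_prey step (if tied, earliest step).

Answer: 38 1

Derivation:
Step 1: prey: 37+7-6=38; pred: 9+9-4=14
Step 2: prey: 38+7-10=35; pred: 14+15-7=22
Step 3: prey: 35+7-15=27; pred: 22+23-11=34
Step 4: prey: 27+5-18=14; pred: 34+27-17=44
Step 5: prey: 14+2-12=4; pred: 44+18-22=40
Step 6: prey: 4+0-3=1; pred: 40+4-20=24
Step 7: prey: 1+0-0=1; pred: 24+0-12=12
Step 8: prey: 1+0-0=1; pred: 12+0-6=6
Step 9: prey: 1+0-0=1; pred: 6+0-3=3
Max prey = 38 at step 1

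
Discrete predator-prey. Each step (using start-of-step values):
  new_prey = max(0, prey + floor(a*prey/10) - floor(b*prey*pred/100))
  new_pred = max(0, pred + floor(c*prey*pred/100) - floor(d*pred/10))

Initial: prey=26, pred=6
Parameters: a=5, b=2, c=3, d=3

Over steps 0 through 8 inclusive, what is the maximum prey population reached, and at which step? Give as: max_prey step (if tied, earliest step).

Step 1: prey: 26+13-3=36; pred: 6+4-1=9
Step 2: prey: 36+18-6=48; pred: 9+9-2=16
Step 3: prey: 48+24-15=57; pred: 16+23-4=35
Step 4: prey: 57+28-39=46; pred: 35+59-10=84
Step 5: prey: 46+23-77=0; pred: 84+115-25=174
Step 6: prey: 0+0-0=0; pred: 174+0-52=122
Step 7: prey: 0+0-0=0; pred: 122+0-36=86
Step 8: prey: 0+0-0=0; pred: 86+0-25=61
Max prey = 57 at step 3

Answer: 57 3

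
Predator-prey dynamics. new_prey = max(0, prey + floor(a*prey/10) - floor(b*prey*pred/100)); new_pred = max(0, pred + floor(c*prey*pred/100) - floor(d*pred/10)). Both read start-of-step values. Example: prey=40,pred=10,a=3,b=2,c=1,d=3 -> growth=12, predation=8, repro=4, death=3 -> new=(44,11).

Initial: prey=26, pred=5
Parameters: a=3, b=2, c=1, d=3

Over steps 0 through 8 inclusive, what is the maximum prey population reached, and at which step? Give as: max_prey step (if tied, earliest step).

Answer: 78 7

Derivation:
Step 1: prey: 26+7-2=31; pred: 5+1-1=5
Step 2: prey: 31+9-3=37; pred: 5+1-1=5
Step 3: prey: 37+11-3=45; pred: 5+1-1=5
Step 4: prey: 45+13-4=54; pred: 5+2-1=6
Step 5: prey: 54+16-6=64; pred: 6+3-1=8
Step 6: prey: 64+19-10=73; pred: 8+5-2=11
Step 7: prey: 73+21-16=78; pred: 11+8-3=16
Step 8: prey: 78+23-24=77; pred: 16+12-4=24
Max prey = 78 at step 7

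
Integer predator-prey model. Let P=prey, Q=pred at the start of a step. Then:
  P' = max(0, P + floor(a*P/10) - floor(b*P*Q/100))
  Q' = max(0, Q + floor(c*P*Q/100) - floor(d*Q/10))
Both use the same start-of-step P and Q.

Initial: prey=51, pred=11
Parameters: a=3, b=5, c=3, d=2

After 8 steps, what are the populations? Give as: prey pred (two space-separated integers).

Step 1: prey: 51+15-28=38; pred: 11+16-2=25
Step 2: prey: 38+11-47=2; pred: 25+28-5=48
Step 3: prey: 2+0-4=0; pred: 48+2-9=41
Step 4: prey: 0+0-0=0; pred: 41+0-8=33
Step 5: prey: 0+0-0=0; pred: 33+0-6=27
Step 6: prey: 0+0-0=0; pred: 27+0-5=22
Step 7: prey: 0+0-0=0; pred: 22+0-4=18
Step 8: prey: 0+0-0=0; pred: 18+0-3=15

Answer: 0 15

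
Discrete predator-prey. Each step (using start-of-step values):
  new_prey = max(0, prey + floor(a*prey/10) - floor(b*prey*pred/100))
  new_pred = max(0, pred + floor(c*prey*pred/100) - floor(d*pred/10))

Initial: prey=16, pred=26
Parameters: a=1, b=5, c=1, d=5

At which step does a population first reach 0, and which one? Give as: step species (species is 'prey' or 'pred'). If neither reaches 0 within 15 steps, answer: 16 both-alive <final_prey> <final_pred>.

Step 1: prey: 16+1-20=0; pred: 26+4-13=17
First extinction: prey at step 1

Answer: 1 prey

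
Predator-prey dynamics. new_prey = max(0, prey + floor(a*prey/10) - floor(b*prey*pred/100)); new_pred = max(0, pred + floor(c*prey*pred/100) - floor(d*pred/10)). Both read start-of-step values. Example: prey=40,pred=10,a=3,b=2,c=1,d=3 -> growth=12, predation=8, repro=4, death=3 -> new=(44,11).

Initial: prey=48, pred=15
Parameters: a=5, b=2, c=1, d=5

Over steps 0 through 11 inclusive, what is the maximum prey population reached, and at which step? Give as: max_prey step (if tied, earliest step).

Step 1: prey: 48+24-14=58; pred: 15+7-7=15
Step 2: prey: 58+29-17=70; pred: 15+8-7=16
Step 3: prey: 70+35-22=83; pred: 16+11-8=19
Step 4: prey: 83+41-31=93; pred: 19+15-9=25
Step 5: prey: 93+46-46=93; pred: 25+23-12=36
Step 6: prey: 93+46-66=73; pred: 36+33-18=51
Step 7: prey: 73+36-74=35; pred: 51+37-25=63
Step 8: prey: 35+17-44=8; pred: 63+22-31=54
Step 9: prey: 8+4-8=4; pred: 54+4-27=31
Step 10: prey: 4+2-2=4; pred: 31+1-15=17
Step 11: prey: 4+2-1=5; pred: 17+0-8=9
Max prey = 93 at step 4

Answer: 93 4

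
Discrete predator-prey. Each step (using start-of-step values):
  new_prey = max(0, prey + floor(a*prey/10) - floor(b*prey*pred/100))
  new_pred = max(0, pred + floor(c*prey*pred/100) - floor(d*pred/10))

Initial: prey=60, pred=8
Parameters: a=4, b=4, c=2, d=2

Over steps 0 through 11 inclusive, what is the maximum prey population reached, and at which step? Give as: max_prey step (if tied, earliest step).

Step 1: prey: 60+24-19=65; pred: 8+9-1=16
Step 2: prey: 65+26-41=50; pred: 16+20-3=33
Step 3: prey: 50+20-66=4; pred: 33+33-6=60
Step 4: prey: 4+1-9=0; pred: 60+4-12=52
Step 5: prey: 0+0-0=0; pred: 52+0-10=42
Step 6: prey: 0+0-0=0; pred: 42+0-8=34
Step 7: prey: 0+0-0=0; pred: 34+0-6=28
Step 8: prey: 0+0-0=0; pred: 28+0-5=23
Step 9: prey: 0+0-0=0; pred: 23+0-4=19
Step 10: prey: 0+0-0=0; pred: 19+0-3=16
Step 11: prey: 0+0-0=0; pred: 16+0-3=13
Max prey = 65 at step 1

Answer: 65 1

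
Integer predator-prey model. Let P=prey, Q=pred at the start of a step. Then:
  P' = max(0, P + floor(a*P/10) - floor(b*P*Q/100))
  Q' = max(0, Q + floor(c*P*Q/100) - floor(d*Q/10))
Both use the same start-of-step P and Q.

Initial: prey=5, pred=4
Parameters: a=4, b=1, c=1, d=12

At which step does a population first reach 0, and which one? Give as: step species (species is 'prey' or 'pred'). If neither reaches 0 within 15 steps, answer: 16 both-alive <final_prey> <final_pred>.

Step 1: prey: 5+2-0=7; pred: 4+0-4=0
First extinction: pred at step 1

Answer: 1 pred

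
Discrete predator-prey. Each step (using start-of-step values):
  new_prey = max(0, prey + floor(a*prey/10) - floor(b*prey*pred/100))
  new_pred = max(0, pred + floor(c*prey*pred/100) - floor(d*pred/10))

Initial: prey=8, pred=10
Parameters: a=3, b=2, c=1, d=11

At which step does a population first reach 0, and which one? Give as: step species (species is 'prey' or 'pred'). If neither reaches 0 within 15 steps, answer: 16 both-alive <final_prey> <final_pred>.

Answer: 1 pred

Derivation:
Step 1: prey: 8+2-1=9; pred: 10+0-11=0
First extinction: pred at step 1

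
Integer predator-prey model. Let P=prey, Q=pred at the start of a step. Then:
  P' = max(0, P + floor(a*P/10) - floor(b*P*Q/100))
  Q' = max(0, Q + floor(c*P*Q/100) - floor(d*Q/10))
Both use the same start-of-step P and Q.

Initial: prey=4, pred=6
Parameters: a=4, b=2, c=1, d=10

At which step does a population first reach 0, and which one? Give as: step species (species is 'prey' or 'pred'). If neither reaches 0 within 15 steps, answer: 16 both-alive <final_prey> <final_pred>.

Answer: 1 pred

Derivation:
Step 1: prey: 4+1-0=5; pred: 6+0-6=0
First extinction: pred at step 1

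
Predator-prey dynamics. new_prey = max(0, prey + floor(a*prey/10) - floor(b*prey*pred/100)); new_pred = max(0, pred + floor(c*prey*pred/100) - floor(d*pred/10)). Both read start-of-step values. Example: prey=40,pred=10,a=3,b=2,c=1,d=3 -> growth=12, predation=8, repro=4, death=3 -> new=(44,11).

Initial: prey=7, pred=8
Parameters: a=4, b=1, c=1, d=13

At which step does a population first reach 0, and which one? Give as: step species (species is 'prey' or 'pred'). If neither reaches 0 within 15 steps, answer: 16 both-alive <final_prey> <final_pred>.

Answer: 1 pred

Derivation:
Step 1: prey: 7+2-0=9; pred: 8+0-10=0
First extinction: pred at step 1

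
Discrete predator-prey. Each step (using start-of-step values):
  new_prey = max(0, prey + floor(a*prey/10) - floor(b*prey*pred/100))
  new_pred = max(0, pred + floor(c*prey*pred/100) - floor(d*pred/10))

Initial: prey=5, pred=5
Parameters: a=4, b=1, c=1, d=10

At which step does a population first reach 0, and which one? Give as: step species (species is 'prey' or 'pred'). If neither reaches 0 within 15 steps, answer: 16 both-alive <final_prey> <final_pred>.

Answer: 1 pred

Derivation:
Step 1: prey: 5+2-0=7; pred: 5+0-5=0
First extinction: pred at step 1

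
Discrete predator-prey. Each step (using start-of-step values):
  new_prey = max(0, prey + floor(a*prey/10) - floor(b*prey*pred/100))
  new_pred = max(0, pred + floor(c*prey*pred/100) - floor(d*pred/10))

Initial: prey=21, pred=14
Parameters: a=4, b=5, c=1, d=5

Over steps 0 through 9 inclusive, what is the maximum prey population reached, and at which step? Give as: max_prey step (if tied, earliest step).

Answer: 89 9

Derivation:
Step 1: prey: 21+8-14=15; pred: 14+2-7=9
Step 2: prey: 15+6-6=15; pred: 9+1-4=6
Step 3: prey: 15+6-4=17; pred: 6+0-3=3
Step 4: prey: 17+6-2=21; pred: 3+0-1=2
Step 5: prey: 21+8-2=27; pred: 2+0-1=1
Step 6: prey: 27+10-1=36; pred: 1+0-0=1
Step 7: prey: 36+14-1=49; pred: 1+0-0=1
Step 8: prey: 49+19-2=66; pred: 1+0-0=1
Step 9: prey: 66+26-3=89; pred: 1+0-0=1
Max prey = 89 at step 9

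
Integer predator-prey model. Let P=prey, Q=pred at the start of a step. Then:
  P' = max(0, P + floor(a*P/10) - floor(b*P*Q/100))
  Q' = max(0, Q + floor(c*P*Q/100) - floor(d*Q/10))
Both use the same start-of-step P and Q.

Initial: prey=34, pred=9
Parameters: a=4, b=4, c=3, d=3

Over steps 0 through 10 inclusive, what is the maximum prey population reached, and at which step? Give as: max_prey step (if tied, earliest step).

Step 1: prey: 34+13-12=35; pred: 9+9-2=16
Step 2: prey: 35+14-22=27; pred: 16+16-4=28
Step 3: prey: 27+10-30=7; pred: 28+22-8=42
Step 4: prey: 7+2-11=0; pred: 42+8-12=38
Step 5: prey: 0+0-0=0; pred: 38+0-11=27
Step 6: prey: 0+0-0=0; pred: 27+0-8=19
Step 7: prey: 0+0-0=0; pred: 19+0-5=14
Step 8: prey: 0+0-0=0; pred: 14+0-4=10
Step 9: prey: 0+0-0=0; pred: 10+0-3=7
Step 10: prey: 0+0-0=0; pred: 7+0-2=5
Max prey = 35 at step 1

Answer: 35 1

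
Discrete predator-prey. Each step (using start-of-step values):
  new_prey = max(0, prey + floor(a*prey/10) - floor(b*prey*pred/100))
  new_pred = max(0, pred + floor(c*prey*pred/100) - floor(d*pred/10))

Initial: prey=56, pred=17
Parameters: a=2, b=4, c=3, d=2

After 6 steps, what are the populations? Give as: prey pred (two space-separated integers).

Answer: 0 29

Derivation:
Step 1: prey: 56+11-38=29; pred: 17+28-3=42
Step 2: prey: 29+5-48=0; pred: 42+36-8=70
Step 3: prey: 0+0-0=0; pred: 70+0-14=56
Step 4: prey: 0+0-0=0; pred: 56+0-11=45
Step 5: prey: 0+0-0=0; pred: 45+0-9=36
Step 6: prey: 0+0-0=0; pred: 36+0-7=29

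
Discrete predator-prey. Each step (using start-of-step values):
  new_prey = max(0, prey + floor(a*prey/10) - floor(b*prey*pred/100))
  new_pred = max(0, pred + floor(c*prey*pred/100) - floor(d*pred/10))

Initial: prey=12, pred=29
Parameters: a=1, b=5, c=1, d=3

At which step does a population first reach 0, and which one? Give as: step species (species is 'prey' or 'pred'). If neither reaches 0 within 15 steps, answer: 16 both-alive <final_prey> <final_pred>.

Step 1: prey: 12+1-17=0; pred: 29+3-8=24
First extinction: prey at step 1

Answer: 1 prey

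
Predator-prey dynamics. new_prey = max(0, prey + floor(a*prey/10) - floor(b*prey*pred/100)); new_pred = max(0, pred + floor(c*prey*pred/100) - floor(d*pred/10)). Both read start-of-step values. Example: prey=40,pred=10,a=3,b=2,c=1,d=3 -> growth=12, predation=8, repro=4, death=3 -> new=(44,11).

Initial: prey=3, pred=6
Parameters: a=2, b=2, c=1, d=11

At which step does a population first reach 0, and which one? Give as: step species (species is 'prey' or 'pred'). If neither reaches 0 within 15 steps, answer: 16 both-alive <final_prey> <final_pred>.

Answer: 1 pred

Derivation:
Step 1: prey: 3+0-0=3; pred: 6+0-6=0
First extinction: pred at step 1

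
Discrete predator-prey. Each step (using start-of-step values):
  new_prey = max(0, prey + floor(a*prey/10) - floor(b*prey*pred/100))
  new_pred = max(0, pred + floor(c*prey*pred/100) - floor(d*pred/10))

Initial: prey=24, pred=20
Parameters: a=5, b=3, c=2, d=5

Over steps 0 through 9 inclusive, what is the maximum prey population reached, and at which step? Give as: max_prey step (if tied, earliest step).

Answer: 42 9

Derivation:
Step 1: prey: 24+12-14=22; pred: 20+9-10=19
Step 2: prey: 22+11-12=21; pred: 19+8-9=18
Step 3: prey: 21+10-11=20; pred: 18+7-9=16
Step 4: prey: 20+10-9=21; pred: 16+6-8=14
Step 5: prey: 21+10-8=23; pred: 14+5-7=12
Step 6: prey: 23+11-8=26; pred: 12+5-6=11
Step 7: prey: 26+13-8=31; pred: 11+5-5=11
Step 8: prey: 31+15-10=36; pred: 11+6-5=12
Step 9: prey: 36+18-12=42; pred: 12+8-6=14
Max prey = 42 at step 9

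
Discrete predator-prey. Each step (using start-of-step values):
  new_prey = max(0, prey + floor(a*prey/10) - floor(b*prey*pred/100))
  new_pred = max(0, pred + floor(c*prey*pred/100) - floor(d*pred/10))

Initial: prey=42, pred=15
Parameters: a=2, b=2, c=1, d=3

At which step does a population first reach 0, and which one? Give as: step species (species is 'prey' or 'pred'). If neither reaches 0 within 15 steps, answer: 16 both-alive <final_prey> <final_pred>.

Answer: 16 both-alive 22 6

Derivation:
Step 1: prey: 42+8-12=38; pred: 15+6-4=17
Step 2: prey: 38+7-12=33; pred: 17+6-5=18
Step 3: prey: 33+6-11=28; pred: 18+5-5=18
Step 4: prey: 28+5-10=23; pred: 18+5-5=18
Step 5: prey: 23+4-8=19; pred: 18+4-5=17
Step 6: prey: 19+3-6=16; pred: 17+3-5=15
Step 7: prey: 16+3-4=15; pred: 15+2-4=13
Step 8: prey: 15+3-3=15; pred: 13+1-3=11
Step 9: prey: 15+3-3=15; pred: 11+1-3=9
Step 10: prey: 15+3-2=16; pred: 9+1-2=8
Step 11: prey: 16+3-2=17; pred: 8+1-2=7
Step 12: prey: 17+3-2=18; pred: 7+1-2=6
Step 13: prey: 18+3-2=19; pred: 6+1-1=6
Step 14: prey: 19+3-2=20; pred: 6+1-1=6
Step 15: prey: 20+4-2=22; pred: 6+1-1=6
No extinction within 15 steps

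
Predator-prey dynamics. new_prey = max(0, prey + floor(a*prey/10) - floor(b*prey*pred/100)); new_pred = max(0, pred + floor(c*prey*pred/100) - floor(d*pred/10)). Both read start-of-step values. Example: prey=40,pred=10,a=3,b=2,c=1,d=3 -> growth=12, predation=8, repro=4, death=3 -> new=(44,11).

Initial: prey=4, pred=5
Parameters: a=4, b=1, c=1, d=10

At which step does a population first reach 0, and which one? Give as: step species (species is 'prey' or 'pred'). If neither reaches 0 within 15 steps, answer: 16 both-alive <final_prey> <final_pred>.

Answer: 1 pred

Derivation:
Step 1: prey: 4+1-0=5; pred: 5+0-5=0
First extinction: pred at step 1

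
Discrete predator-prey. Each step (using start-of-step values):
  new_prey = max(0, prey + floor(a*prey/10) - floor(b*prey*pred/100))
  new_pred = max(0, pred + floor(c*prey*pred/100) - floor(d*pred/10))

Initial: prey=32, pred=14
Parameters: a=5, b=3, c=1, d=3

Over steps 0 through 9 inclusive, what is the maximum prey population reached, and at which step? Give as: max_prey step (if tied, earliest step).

Answer: 45 4

Derivation:
Step 1: prey: 32+16-13=35; pred: 14+4-4=14
Step 2: prey: 35+17-14=38; pred: 14+4-4=14
Step 3: prey: 38+19-15=42; pred: 14+5-4=15
Step 4: prey: 42+21-18=45; pred: 15+6-4=17
Step 5: prey: 45+22-22=45; pred: 17+7-5=19
Step 6: prey: 45+22-25=42; pred: 19+8-5=22
Step 7: prey: 42+21-27=36; pred: 22+9-6=25
Step 8: prey: 36+18-27=27; pred: 25+9-7=27
Step 9: prey: 27+13-21=19; pred: 27+7-8=26
Max prey = 45 at step 4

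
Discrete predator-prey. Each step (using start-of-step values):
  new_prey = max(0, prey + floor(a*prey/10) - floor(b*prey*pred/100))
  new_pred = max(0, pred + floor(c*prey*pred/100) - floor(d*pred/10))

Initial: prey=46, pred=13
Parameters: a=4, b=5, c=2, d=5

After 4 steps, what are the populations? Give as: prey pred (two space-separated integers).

Answer: 3 11

Derivation:
Step 1: prey: 46+18-29=35; pred: 13+11-6=18
Step 2: prey: 35+14-31=18; pred: 18+12-9=21
Step 3: prey: 18+7-18=7; pred: 21+7-10=18
Step 4: prey: 7+2-6=3; pred: 18+2-9=11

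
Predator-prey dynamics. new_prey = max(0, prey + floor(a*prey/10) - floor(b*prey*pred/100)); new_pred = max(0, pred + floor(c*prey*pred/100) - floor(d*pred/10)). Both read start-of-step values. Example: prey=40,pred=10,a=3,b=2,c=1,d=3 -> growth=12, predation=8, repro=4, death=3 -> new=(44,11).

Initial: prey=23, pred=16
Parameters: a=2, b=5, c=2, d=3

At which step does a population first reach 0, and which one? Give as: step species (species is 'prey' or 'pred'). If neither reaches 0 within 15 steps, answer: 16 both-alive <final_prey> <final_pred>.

Answer: 16 both-alive 1 3

Derivation:
Step 1: prey: 23+4-18=9; pred: 16+7-4=19
Step 2: prey: 9+1-8=2; pred: 19+3-5=17
Step 3: prey: 2+0-1=1; pred: 17+0-5=12
Step 4: prey: 1+0-0=1; pred: 12+0-3=9
Step 5: prey: 1+0-0=1; pred: 9+0-2=7
Step 6: prey: 1+0-0=1; pred: 7+0-2=5
Step 7: prey: 1+0-0=1; pred: 5+0-1=4
Step 8: prey: 1+0-0=1; pred: 4+0-1=3
Step 9: prey: 1+0-0=1; pred: 3+0-0=3
Steps 10-15: state stable at prey=1, pred=3 (no change)
No extinction within 15 steps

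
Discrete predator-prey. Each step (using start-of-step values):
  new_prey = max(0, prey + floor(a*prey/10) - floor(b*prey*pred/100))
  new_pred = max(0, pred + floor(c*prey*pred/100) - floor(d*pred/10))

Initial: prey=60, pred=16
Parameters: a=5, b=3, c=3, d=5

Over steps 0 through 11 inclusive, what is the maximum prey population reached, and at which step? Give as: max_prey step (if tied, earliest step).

Answer: 62 1

Derivation:
Step 1: prey: 60+30-28=62; pred: 16+28-8=36
Step 2: prey: 62+31-66=27; pred: 36+66-18=84
Step 3: prey: 27+13-68=0; pred: 84+68-42=110
Step 4: prey: 0+0-0=0; pred: 110+0-55=55
Step 5: prey: 0+0-0=0; pred: 55+0-27=28
Step 6: prey: 0+0-0=0; pred: 28+0-14=14
Step 7: prey: 0+0-0=0; pred: 14+0-7=7
Step 8: prey: 0+0-0=0; pred: 7+0-3=4
Step 9: prey: 0+0-0=0; pred: 4+0-2=2
Step 10: prey: 0+0-0=0; pred: 2+0-1=1
Step 11: prey: 0+0-0=0; pred: 1+0-0=1
Max prey = 62 at step 1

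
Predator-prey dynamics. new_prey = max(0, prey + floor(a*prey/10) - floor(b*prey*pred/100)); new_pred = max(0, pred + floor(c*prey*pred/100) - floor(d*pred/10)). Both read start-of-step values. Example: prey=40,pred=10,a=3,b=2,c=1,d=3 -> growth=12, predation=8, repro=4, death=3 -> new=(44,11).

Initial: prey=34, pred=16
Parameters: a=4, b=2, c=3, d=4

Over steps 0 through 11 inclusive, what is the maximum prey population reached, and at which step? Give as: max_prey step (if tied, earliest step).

Answer: 37 1

Derivation:
Step 1: prey: 34+13-10=37; pred: 16+16-6=26
Step 2: prey: 37+14-19=32; pred: 26+28-10=44
Step 3: prey: 32+12-28=16; pred: 44+42-17=69
Step 4: prey: 16+6-22=0; pred: 69+33-27=75
Step 5: prey: 0+0-0=0; pred: 75+0-30=45
Step 6: prey: 0+0-0=0; pred: 45+0-18=27
Step 7: prey: 0+0-0=0; pred: 27+0-10=17
Step 8: prey: 0+0-0=0; pred: 17+0-6=11
Step 9: prey: 0+0-0=0; pred: 11+0-4=7
Step 10: prey: 0+0-0=0; pred: 7+0-2=5
Step 11: prey: 0+0-0=0; pred: 5+0-2=3
Max prey = 37 at step 1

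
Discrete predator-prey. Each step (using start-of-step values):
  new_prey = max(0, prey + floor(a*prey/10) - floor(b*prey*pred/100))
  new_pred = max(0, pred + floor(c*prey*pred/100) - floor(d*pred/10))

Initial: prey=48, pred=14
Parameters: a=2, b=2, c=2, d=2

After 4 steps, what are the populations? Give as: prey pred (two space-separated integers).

Step 1: prey: 48+9-13=44; pred: 14+13-2=25
Step 2: prey: 44+8-22=30; pred: 25+22-5=42
Step 3: prey: 30+6-25=11; pred: 42+25-8=59
Step 4: prey: 11+2-12=1; pred: 59+12-11=60

Answer: 1 60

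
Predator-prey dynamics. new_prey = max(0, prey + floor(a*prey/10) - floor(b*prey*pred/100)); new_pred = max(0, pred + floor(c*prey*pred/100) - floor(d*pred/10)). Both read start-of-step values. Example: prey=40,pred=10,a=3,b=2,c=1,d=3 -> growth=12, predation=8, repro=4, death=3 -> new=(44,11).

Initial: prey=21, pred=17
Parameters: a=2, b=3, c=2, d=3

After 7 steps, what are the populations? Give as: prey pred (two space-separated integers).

Answer: 3 6

Derivation:
Step 1: prey: 21+4-10=15; pred: 17+7-5=19
Step 2: prey: 15+3-8=10; pred: 19+5-5=19
Step 3: prey: 10+2-5=7; pred: 19+3-5=17
Step 4: prey: 7+1-3=5; pred: 17+2-5=14
Step 5: prey: 5+1-2=4; pred: 14+1-4=11
Step 6: prey: 4+0-1=3; pred: 11+0-3=8
Step 7: prey: 3+0-0=3; pred: 8+0-2=6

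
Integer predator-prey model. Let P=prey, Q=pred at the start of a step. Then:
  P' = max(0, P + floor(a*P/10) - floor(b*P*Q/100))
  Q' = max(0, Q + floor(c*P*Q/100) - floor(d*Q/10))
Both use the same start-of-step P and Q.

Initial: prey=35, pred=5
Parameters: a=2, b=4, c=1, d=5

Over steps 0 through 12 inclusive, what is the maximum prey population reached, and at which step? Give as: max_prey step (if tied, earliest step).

Answer: 80 12

Derivation:
Step 1: prey: 35+7-7=35; pred: 5+1-2=4
Step 2: prey: 35+7-5=37; pred: 4+1-2=3
Step 3: prey: 37+7-4=40; pred: 3+1-1=3
Step 4: prey: 40+8-4=44; pred: 3+1-1=3
Step 5: prey: 44+8-5=47; pred: 3+1-1=3
Step 6: prey: 47+9-5=51; pred: 3+1-1=3
Step 7: prey: 51+10-6=55; pred: 3+1-1=3
Step 8: prey: 55+11-6=60; pred: 3+1-1=3
Step 9: prey: 60+12-7=65; pred: 3+1-1=3
Step 10: prey: 65+13-7=71; pred: 3+1-1=3
Step 11: prey: 71+14-8=77; pred: 3+2-1=4
Step 12: prey: 77+15-12=80; pred: 4+3-2=5
Max prey = 80 at step 12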